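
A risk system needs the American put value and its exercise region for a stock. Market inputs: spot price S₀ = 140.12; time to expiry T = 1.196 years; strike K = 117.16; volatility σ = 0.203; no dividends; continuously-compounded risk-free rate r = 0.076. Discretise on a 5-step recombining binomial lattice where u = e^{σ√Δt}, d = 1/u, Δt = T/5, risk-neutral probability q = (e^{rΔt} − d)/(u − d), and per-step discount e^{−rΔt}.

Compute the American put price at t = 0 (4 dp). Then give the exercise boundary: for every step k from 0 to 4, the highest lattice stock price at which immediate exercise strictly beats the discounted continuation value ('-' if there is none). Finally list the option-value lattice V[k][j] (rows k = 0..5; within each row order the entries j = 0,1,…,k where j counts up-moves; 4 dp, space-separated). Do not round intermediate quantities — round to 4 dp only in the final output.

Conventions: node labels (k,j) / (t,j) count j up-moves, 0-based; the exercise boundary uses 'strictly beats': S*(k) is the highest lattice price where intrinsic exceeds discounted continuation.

Δt=0.23920, u=1.10438, d=0.90549, q=0.56744, disc=e^(-rΔt)=0.98199
k=5 terminal: V=max(K-S,0) → 31.8679 13.1332 0.0000 0.0000 0.0000 0.0000
k=4: j=0 S=94.1949 intr=22.9651 cont=20.8545 V=22.9651[EX]; j=1 S=114.8851 intr=2.2749 cont=5.5786 V=5.5786[hold]; j=2 S=140.1200 intr=0.0000 cont=0.0000 V=0.0000[hold]; j=3 S=170.8978 intr=0.0000 cont=0.0000 V=0.0000[hold]; j=4 S=208.4362 intr=0.0000 cont=0.0000 V=0.0000[hold]  S*(4)=94.1949
k=3: j=0 S=104.0268 intr=13.1332 cont=12.8634 V=13.1332[EX]; j=1 S=126.8767 intr=0.0000 cont=2.3696 V=2.3696[hold]; j=2 S=154.7456 intr=0.0000 cont=0.0000 V=0.0000[hold]; j=3 S=188.7360 intr=0.0000 cont=0.0000 V=0.0000[hold]  S*(3)=104.0268
k=2: j=0 S=114.8851 intr=2.2749 cont=6.8990 V=6.8990[hold]; j=1 S=140.1200 intr=0.0000 cont=1.0065 V=1.0065[hold]; j=2 S=170.8978 intr=0.0000 cont=0.0000 V=0.0000[hold]  S*(2)=-
k=1: j=0 S=126.8767 intr=0.0000 cont=3.4913 V=3.4913[hold]; j=1 S=154.7456 intr=0.0000 cont=0.4275 V=0.4275[hold]  S*(1)=-
k=0: j=0 S=140.1200 intr=0.0000 cont=1.7212 V=1.7212[hold]  S*(0)=-

price = 1.7212
boundary = - - - 104.0268 94.1949
tree:
1.7212
3.4913 0.4275
6.8990 1.0065 0.0000
13.1332 2.3696 0.0000 0.0000
22.9651 5.5786 0.0000 0.0000 0.0000
31.8679 13.1332 0.0000 0.0000 0.0000 0.0000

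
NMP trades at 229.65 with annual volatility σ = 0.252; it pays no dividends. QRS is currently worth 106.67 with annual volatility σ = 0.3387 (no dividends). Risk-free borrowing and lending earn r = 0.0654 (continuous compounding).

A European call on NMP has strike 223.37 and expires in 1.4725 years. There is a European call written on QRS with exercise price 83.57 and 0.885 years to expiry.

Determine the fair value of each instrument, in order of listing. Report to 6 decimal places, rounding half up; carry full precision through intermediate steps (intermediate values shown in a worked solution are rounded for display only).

[NMP call K=223.37]
σ√T = 0.252·√1.4725 = 0.305793
d₁ = (ln(S/K) + (r+σ²/2)T) / (σ√T) = (ln(229.65/223.37) + (0.0654+0.252²/2)·1.4725) / 0.305793 = (0.027727 + 0.143056) / 0.305793 = 0.558492
d₂ = d₁ − σ√T = 0.558492 − 0.305793 = 0.252698
e^{−rT} = 0.908190
N(d₁) = 0.711746,  N(d₂) = 0.599749
price = S·N(d₁) − K·e^{−rT}·N(d₂) = 163.452400 − 121.666611 = 41.785789
[QRS call K=83.57]
σ√T = 0.3387·√0.885 = 0.318630
d₁ = (ln(S/K) + (r+σ²/2)T) / (σ√T) = (ln(106.67/83.57) + (0.0654+0.3387²/2)·0.885) / 0.318630 = (0.244055 + 0.108642) / 0.318630 = 1.106916
d₂ = d₁ − σ√T = 1.106916 − 0.318630 = 0.788286
e^{−rT} = 0.943764
N(d₁) = 0.865835,  N(d₂) = 0.784735
price = S·N(d₁) − K·e^{−rT}·N(d₂) = 92.358617 − 61.892369 = 30.466248

price(NMP call K=223.37) = 41.785789
price(QRS call K=83.57) = 30.466248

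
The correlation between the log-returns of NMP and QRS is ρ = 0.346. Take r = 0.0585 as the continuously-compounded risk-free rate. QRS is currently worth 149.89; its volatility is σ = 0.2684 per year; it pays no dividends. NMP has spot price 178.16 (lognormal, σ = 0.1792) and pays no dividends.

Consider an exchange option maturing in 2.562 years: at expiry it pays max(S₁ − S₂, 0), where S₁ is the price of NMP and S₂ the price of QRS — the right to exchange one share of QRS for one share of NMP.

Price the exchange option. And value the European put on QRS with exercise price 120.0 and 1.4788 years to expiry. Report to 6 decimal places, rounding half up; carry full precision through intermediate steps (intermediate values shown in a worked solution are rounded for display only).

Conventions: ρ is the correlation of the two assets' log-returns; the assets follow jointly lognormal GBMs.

σ_eff = √(σ₁² + σ₂² − 2ρσ₁σ₂) = √(0.1792² + 0.2684² − 2·0.346·0.1792·0.2684) = 0.266210
d₁ = (ln(S₁/S₂) + (q₂ − q₁ + σ_eff²/2)T) / (σ_eff√T) = (ln(178.16/149.89) + (0.0 − 0.0 + 0.035434)·2.562) / 0.426103 = 0.618541
d₂ = d₁ − σ_eff√T = 0.618541 − 0.426103 = 0.192439
N(d₁) = 0.731891,  N(d₂) = 0.576301
V = S₁·e^{−q₁T}·N(d₁) − S₂·e^{−q₂T}·N(d₂) = 130.393644 − 86.381703 = 44.011941
[vanilla: QRS put K=120.0]
σ√T = 0.2684·√1.4788 = 0.326390
d₁ = (ln(S/K) + (r+σ²/2)T) / (σ√T) = (ln(149.89/120.0) + (0.0585+0.2684²/2)·1.4788) / 0.326390 = (0.222410 + 0.139775) / 0.326390 = 1.109669
d₂ = d₁ − σ√T = 1.109669 − 0.326390 = 0.783278
e^{−rT} = 0.917127
N(−d₁) = 0.133571,  N(−d₂) = 0.216732
price = K·e^{−rT}·N(−d₂) − S·N(−d₁) = 23.852464 − 20.020946 = 3.831518

exchange price = 44.011941
price(QRS put K=120.0) = 3.831518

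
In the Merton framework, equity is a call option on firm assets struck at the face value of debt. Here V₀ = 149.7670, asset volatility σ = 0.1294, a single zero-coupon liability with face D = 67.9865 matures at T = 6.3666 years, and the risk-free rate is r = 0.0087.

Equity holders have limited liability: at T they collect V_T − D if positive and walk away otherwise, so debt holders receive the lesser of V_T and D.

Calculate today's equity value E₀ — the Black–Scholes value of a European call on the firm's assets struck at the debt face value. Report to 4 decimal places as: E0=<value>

With assets at 149.7670 and a single debt payment of 67.9865 at 6.3666 years:
d₁ = [ln(V₀/D) + (r + σ²/2)T] / (σ√T)
   = [ln(149.7670/67.9865) + (0.0087 + 0.5·0.1294²)·6.3666] / (0.1294·√6.3666)
   = [0.789772 + 0.108692] / 0.326504 = 2.751771
d₂ = d₁ − σ√T = 2.751771 − 0.326504 = 2.425267
N(d₁) = 0.997036,  N(d₂) = 0.992351,  e^(−rT) = 0.946117
E₀ = V₀·N(d₁) − D·e^(−rT)·N(d₂)
   = 149.7670·0.997036 − 67.9865·0.946117·0.992351 = 85.491956

E0=85.4920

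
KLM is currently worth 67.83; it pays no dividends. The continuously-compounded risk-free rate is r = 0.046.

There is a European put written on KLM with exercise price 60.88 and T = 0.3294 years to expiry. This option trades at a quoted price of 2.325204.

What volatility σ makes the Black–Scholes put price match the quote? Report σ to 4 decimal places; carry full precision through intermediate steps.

At σ = 0.3679 the Black–Scholes value reproduces the quote:
σ√T = 0.3679·√0.3294 = 0.211150
d₁ = (ln(S/K) + (r+σ²/2)T) / (σ√T) = (ln(67.83/60.88) + (0.046+0.3679²/2)·0.3294) / 0.211150 = (0.108100 + 0.037445) / 0.211150 = 0.689293
d₂ = d₁ − σ√T = 0.689293 − 0.211150 = 0.478143
e^{−rT} = 0.984962
N(−d₁) = 0.245319,  N(−d₂) = 0.316274
V = K·e^{−rT}·N(−d₂) − S·N(−d₁) = 18.965214 − 16.640009 = 2.325204 (equal to the quote); since ∂V/∂σ > 0 for all σ, the implied volatility is unique

sigma = 0.3679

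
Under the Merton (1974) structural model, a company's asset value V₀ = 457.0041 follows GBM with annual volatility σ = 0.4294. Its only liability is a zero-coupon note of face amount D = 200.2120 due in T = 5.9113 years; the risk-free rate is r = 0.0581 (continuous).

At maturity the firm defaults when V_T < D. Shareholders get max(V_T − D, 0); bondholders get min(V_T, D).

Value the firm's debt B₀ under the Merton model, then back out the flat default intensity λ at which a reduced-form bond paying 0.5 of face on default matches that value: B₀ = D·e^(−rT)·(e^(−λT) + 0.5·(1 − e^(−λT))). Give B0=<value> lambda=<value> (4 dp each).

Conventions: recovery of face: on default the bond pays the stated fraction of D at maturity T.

Work the structural quantities from V₀ = 457.0041 against face 200.2120:
d₁ = [ln(V₀/D) + (r + σ²/2)T] / (σ√T)
   = [ln(457.0041/200.2120) + (0.0581 + 0.5·0.4294²)·5.9113] / (0.4294·√5.9113)
   = [0.825316 + 0.888422] / 1.044007 = 1.641500
d₂ = d₁ − σ√T = 1.641500 − 1.044007 = 0.597492
N(d₁) = 0.949653,  N(d₂) = 0.724911,  e^(−rT) = 0.709321
E₀ = V₀·N(d₁) − D·e^(−rT)·N(d₂)
   = 457.0041·0.949653 − 200.2120·0.709321·0.724911 = 331.047438
B₀ = V₀ − E₀ = 457.0041 − 331.047438 = 125.956662
e^(−λT) = (B₀·e^(rT)/D − 0.5)/(1 − 0.5) = (125.9567·1.409798/200.2120 − 0.5)/0.5 = 0.77385493
λ = −ln(0.77385493)/5.9113 = 0.043370

B0=125.9567 lambda=0.0434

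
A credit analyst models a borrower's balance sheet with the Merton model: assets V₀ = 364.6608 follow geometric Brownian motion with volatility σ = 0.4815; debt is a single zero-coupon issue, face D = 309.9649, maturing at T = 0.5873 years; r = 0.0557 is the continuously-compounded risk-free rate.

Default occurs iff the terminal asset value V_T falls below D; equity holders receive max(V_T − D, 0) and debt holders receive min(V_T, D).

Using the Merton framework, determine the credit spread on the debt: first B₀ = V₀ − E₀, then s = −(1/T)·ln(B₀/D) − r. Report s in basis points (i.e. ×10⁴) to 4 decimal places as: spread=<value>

spread=1349.7244

Apply the equity-as-call identities (strike 309.9649, horizon 0.5873 years):
d₁ = [ln(V₀/D) + (r + σ²/2)T] / (σ√T)
   = [ln(364.6608/309.9649) + (0.0557 + 0.5·0.4815²)·0.5873] / (0.4815·√0.5873)
   = [0.162509 + 0.100793] / 0.369000 = 0.713555
d₂ = d₁ − σ√T = 0.713555 − 0.369000 = 0.344555
N(d₁) = 0.762249,  N(d₂) = 0.634785,  e^(−rT) = 0.967817
E₀ = V₀·N(d₁) − D·e^(−rT)·N(d₂)
   = 364.6608·0.762249 − 309.9649·0.967817·0.634785 = 87.533452
B₀ = V₀ − E₀ = 364.6608 − 87.533452 = 277.127348
spread = −(1/T)·ln(B₀/D) − r = −(1/0.5873)·ln(277.127348/309.9649) − 0.0557 = 0.13497244
in basis points: 0.13497244 × 10⁴ = 1349.7244 bp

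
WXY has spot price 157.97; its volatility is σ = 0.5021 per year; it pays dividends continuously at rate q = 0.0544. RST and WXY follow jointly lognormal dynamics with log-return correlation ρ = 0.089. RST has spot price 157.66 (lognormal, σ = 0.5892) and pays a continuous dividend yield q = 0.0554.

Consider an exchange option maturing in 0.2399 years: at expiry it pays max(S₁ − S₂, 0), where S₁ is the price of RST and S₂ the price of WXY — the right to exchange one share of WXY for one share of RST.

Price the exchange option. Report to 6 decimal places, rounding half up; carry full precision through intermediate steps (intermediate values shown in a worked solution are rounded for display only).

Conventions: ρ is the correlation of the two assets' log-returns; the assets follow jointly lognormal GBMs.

exchange price = 22.206771

σ_eff = √(σ₁² + σ₂² − 2ρσ₁σ₂) = √(0.5892² + 0.5021² − 2·0.089·0.5892·0.5021) = 0.739325
d₁ = (ln(S₁/S₂) + (q₂ − q₁ + σ_eff²/2)T) / (σ_eff√T) = (ln(157.66/157.97) + (0.0544 − 0.0554 + 0.273301)·0.2399) / 0.362119 = 0.174972
d₂ = d₁ − σ_eff√T = 0.174972 − 0.362119 = -0.187146
N(d₁) = 0.569449,  N(d₂) = 0.425773
V = S₁·e^{−q₁T}·N(d₁) − S₂·e^{−q₂T}·N(d₂) = 88.594057 − 66.387286 = 22.206771
Key observation: pricing in WXY-units makes this a unit-strike call on the ratio S₁/S₂ — the risk-free rate cancels and cannot affect the value.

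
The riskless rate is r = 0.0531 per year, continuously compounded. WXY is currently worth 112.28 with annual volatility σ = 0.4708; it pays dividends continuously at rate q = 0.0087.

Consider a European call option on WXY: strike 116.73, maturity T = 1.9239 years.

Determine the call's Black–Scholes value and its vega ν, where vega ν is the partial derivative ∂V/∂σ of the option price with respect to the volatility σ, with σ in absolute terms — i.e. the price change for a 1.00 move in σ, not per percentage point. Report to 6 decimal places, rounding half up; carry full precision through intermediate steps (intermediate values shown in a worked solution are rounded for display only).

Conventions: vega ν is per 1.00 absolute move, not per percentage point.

price = 30.198518
ν = 56.451059

σ√T = 0.4708·√1.9239 = 0.653022
d₁ = (ln(S/K) + (r−q+σ²/2)T) / (σ√T) = (ln(112.28/116.73) + (0.0531−0.0087+0.4708²/2)·1.9239) / 0.653022 = (-0.038868 + 0.298640) / 0.653022 = 0.397800
d₂ = d₁ − σ√T = 0.397800 − 0.653022 = -0.255222
e^{−rT} = 0.902886
e^{−qT} = 0.983401
N(d₁) = 0.654611,  N(d₂) = 0.399276
Call price V = S·e^{−qT}·N(d₁) − K·e^{−rT}·N(d₂) = 72.279750 − 42.081232 = 30.198518
φ(d₁) = (1/√(2π))·e^{−d₁²/2} = 0.368593
ν = S·e^{−qT}·φ(d₁)·√T = 56.451059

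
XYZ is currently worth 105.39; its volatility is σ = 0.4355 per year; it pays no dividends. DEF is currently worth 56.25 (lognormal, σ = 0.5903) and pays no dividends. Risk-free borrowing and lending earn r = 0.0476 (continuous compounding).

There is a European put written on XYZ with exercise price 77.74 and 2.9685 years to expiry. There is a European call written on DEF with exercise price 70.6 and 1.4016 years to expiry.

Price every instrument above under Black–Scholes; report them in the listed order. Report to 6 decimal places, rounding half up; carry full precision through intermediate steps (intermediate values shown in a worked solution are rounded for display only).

[XYZ put K=77.74]
σ√T = 0.4355·√2.9685 = 0.750338
d₁ = (ln(S/K) + (r+σ²/2)T) / (σ√T) = (ln(105.39/77.74) + (0.0476+0.4355²/2)·2.9685) / 0.750338 = (0.304298 + 0.422804) / 0.750338 = 0.969033
d₂ = d₁ − σ√T = 0.969033 − 0.750338 = 0.218695
e^{−rT} = 0.868228
N(−d₁) = 0.166264,  N(−d₂) = 0.413444
price = K·e^{−rT}·N(−d₂) − S·N(−d₁) = 27.905827 − 17.522608 = 10.383219
[DEF call K=70.6]
σ√T = 0.5903·√1.4016 = 0.698851
d₁ = (ln(S/K) + (r+σ²/2)T) / (σ√T) = (ln(56.25/70.6) + (0.0476+0.5903²/2)·1.4016) / 0.698851 = (-0.227224 + 0.310913) / 0.698851 = 0.119752
d₂ = d₁ − σ√T = 0.119752 − 0.698851 = -0.579100
e^{−rT} = 0.935461
N(d₁) = 0.547660,  N(d₂) = 0.281261
price = S·N(d₁) − K·e^{−rT}·N(d₂) = 30.805881 − 18.575466 = 12.230414

price(XYZ put K=77.74) = 10.383219
price(DEF call K=70.6) = 12.230414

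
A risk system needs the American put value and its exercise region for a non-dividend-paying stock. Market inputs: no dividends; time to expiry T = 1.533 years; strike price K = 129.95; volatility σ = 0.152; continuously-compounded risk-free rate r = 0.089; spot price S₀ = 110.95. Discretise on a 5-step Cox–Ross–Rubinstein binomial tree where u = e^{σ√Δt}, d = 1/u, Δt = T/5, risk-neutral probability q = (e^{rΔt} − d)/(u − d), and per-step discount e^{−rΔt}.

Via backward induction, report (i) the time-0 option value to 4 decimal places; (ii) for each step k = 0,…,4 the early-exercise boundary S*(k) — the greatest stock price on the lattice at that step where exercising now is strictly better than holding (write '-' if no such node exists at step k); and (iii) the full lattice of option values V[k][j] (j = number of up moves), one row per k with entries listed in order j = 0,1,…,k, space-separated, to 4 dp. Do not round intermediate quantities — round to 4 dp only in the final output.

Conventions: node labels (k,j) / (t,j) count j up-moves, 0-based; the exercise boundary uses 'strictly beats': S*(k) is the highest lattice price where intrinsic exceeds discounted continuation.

Δt=0.30660, u=1.08781, d=0.91928, q=0.64312, disc=e^(-rΔt)=0.97308
k=5 terminal: V=max(K-S,0) → 57.1106 43.7573 27.9559 9.2577 0.0000 0.0000
k=4: j=0 S=79.2352 intr=50.7148 cont=47.2167 V=50.7148[EX]; j=1 S=93.7611 intr=36.1889 cont=32.6908 V=36.1889[EX]; j=2 S=110.9500 intr=19.0000 cont=15.5019 V=19.0000[EX]; j=3 S=131.2900 intr=0.0000 cont=3.2150 V=3.2150[hold]; j=4 S=155.3589 intr=0.0000 cont=0.0000 V=0.0000[hold]  S*(4)=110.9500
k=3: j=0 S=86.1927 intr=43.7573 cont=40.2592 V=43.7573[EX]; j=1 S=101.9941 intr=27.9559 cont=24.4578 V=27.9559[EX]; j=2 S=120.6923 intr=9.2577 cont=8.6102 V=9.2577[EX]; j=3 S=142.8184 intr=0.0000 cont=1.1165 V=1.1165[hold]  S*(3)=120.6923
k=2: j=0 S=93.7611 intr=36.1889 cont=32.6908 V=36.1889[EX]; j=1 S=110.9500 intr=19.0000 cont=15.5019 V=19.0000[EX]; j=2 S=131.2900 intr=0.0000 cont=3.9137 V=3.9137[hold]  S*(2)=110.9500
k=1: j=0 S=101.9941 intr=27.9559 cont=24.4578 V=27.9559[EX]; j=1 S=120.6923 intr=9.2577 cont=9.0475 V=9.2577[EX]  S*(1)=120.6923
k=0: j=0 S=110.9500 intr=19.0000 cont=15.5019 V=19.0000[EX]  S*(0)=110.9500

price = 19.0000
boundary = 110.9500 120.6923 110.9500 120.6923 110.9500
tree:
19.0000
27.9559 9.2577
36.1889 19.0000 3.9137
43.7573 27.9559 9.2577 1.1165
50.7148 36.1889 19.0000 3.2150 0.0000
57.1106 43.7573 27.9559 9.2577 0.0000 0.0000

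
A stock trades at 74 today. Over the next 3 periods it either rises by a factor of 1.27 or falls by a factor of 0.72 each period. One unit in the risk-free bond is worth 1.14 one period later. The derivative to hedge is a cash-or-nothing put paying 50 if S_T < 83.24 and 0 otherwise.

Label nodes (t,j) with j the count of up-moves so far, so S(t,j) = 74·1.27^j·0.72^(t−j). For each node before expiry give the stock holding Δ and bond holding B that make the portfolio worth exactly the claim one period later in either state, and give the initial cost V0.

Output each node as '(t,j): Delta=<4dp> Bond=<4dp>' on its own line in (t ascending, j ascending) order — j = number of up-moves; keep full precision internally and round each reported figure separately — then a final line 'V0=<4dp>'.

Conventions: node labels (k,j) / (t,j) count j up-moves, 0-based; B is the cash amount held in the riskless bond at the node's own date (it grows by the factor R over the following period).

(0,0): Delta=-0.3412 Bond=30.0170
(1,0): Delta=-1.1429 Bond=76.9340
(1,1): Delta=-0.2006 Bond=20.9982
(2,0): Delta=0.0000 Bond=43.8596
(2,1): Delta=-1.3435 Bond=101.2759
(2,2): Delta=0.0000 Bond=0.0000
V0=4.7651

Arbitrage-free pricing uses the up-move probability p* = (R−d)/(u−d) = 0.7636, discounting each step at R = 1.14.
Payoffs at expiry: V(3,0)=50.0000, V(3,1)=50.0000, V(3,2)=0.0000, V(3,3)=0.0000
Node (2,0) S=38.3616: V=(p*·50.0000+(1−p*)·50.0000)/1.14=43.8596; Δ=(50.0000−50.0000)/(48.7192−27.6204)=0.0000; B=V−Δ·S=43.8596
Node (2,1) S=67.6656: V=(p*·0.0000+(1−p*)·50.0000)/1.14=10.3668; Δ=(0.0000−50.0000)/(85.9353−48.7192)=-1.3435; B=V−Δ·S=101.2759
Node (2,2) S=119.3546: V=(p*·0.0000+(1−p*)·0.0000)/1.14=0.0000; Δ=(0.0000−0.0000)/(151.5803−85.9353)=0.0000; B=V−Δ·S=0.0000
Node (1,0) S=53.2800: V=(p*·10.3668+(1−p*)·43.8596)/1.14=16.0380; Δ=(10.3668−43.8596)/(67.6656−38.3616)=-1.1429; B=V−Δ·S=76.9340
Node (1,1) S=93.9800: V=(p*·0.0000+(1−p*)·10.3668)/1.14=2.1494; Δ=(0.0000−10.3668)/(119.3546−67.6656)=-0.2006; B=V−Δ·S=20.9982
Node (0,0) S=74.0000: V=(p*·2.1494+(1−p*)·16.0380)/1.14=4.7651; Δ=(2.1494−16.0380)/(93.9800−53.2800)=-0.3412; B=V−Δ·S=30.0170
As a check, the time-0 holding Δ(0,0)·S0 + B(0,0) comes to 4.7651 — exactly V0.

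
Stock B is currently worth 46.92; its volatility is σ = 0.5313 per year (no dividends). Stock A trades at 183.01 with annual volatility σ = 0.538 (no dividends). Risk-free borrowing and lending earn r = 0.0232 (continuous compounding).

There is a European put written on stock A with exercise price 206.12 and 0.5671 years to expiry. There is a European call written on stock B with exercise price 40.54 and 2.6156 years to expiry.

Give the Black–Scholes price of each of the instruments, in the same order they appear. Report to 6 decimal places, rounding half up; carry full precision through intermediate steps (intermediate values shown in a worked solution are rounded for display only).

[stock A put K=206.12]
σ√T = 0.538·√0.5671 = 0.405147
d₁ = (ln(S/K) + (r+σ²/2)T) / (σ√T) = (ln(183.01/206.12) + (0.0232+0.538²/2)·0.5671) / 0.405147 = (-0.118918 + 0.095229) / 0.405147 = -0.058471
d₂ = d₁ − σ√T = -0.058471 − 0.405147 = -0.463617
e^{−rT} = 0.986929
N(−d₁) = 0.523313,  N(−d₂) = 0.678539
price = K·e^{−rT}·N(−d₂) − S·N(−d₁) = 138.032396 − 95.771533 = 42.260864
[stock B call K=40.54]
σ√T = 0.5313·√2.6156 = 0.859262
d₁ = (ln(S/K) + (r+σ²/2)T) / (σ√T) = (ln(46.92/40.54) + (0.0232+0.5313²/2)·2.6156) / 0.859262 = (0.146155 + 0.429847) / 0.859262 = 0.670345
d₂ = d₁ − σ√T = 0.670345 − 0.859262 = -0.188916
e^{−rT} = 0.941123
N(d₁) = 0.748681,  N(d₂) = 0.425079
price = S·N(d₁) − K·e^{−rT}·N(d₂) = 35.128121 − 16.218093 = 18.910029

price(stock A put K=206.12) = 42.260864
price(stock B call K=40.54) = 18.910029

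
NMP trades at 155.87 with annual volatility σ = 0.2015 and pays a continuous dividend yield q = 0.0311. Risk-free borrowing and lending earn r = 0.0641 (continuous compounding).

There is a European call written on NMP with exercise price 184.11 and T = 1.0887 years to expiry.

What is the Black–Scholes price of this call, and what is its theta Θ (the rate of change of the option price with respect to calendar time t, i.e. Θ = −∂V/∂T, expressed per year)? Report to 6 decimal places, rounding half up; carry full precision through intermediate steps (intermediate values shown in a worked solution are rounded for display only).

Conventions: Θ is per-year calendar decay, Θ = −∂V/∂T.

σ√T = 0.2015·√1.0887 = 0.210247
d₁ = (ln(S/K) + (r−q+σ²/2)T) / (σ√T) = (ln(155.87/184.11) + (0.0641−0.0311+0.2015²/2)·1.0887) / 0.210247 = (-0.166511 + 0.058029) / 0.210247 = -0.515976
d₂ = d₁ − σ√T = -0.515976 − 0.210247 = -0.726222
e^{−rT} = 0.932594
e^{−qT} = 0.966708
N(d₁) = 0.302936,  N(d₂) = 0.233851
Call price V = S·e^{−qT}·N(d₁) − K·e^{−rT}·N(d₂) = 45.646605 − 40.152223 = 5.494381
φ(d₁) = (1/√(2π))·e^{−d₁²/2} = 0.349220
Θ = −S·e^{−qT}·φ(d₁)·σ/(2√T) + q·S·e^{−qT}·N(d₁) − r·K·e^{−rT}·N(d₂) = −5.080982 + 1.419609 − 2.573758 = -6.235130

price = 5.494381
Θ = -6.235130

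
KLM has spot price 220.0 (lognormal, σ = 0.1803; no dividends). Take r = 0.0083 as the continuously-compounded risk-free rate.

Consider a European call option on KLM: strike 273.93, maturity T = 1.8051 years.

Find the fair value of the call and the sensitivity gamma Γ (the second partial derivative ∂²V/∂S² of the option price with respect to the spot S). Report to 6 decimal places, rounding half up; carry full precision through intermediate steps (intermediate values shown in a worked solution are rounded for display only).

price = 6.541488
Γ = 0.005768

σ√T = 0.1803·√1.8051 = 0.242240
d₁ = (ln(S/K) + (r+σ²/2)T) / (σ√T) = (ln(220.0/273.93) + (0.0083+0.1803²/2)·1.8051) / 0.242240 = (-0.219245 + 0.044323) / 0.242240 = -0.722103
d₂ = d₁ − σ√T = -0.722103 − 0.242240 = -0.964344
e^{−rT} = 0.985129
N(d₁) = 0.235115,  N(d₂) = 0.167437
Call price V = S·N(d₁) − K·e^{−rT}·N(d₂) = 51.725395 − 45.183908 = 6.541488
φ(d₁) = (1/√(2π))·e^{−d₁²/2} = 0.307385
Γ = φ(d₁) / (S·σ·√T) = 0.005768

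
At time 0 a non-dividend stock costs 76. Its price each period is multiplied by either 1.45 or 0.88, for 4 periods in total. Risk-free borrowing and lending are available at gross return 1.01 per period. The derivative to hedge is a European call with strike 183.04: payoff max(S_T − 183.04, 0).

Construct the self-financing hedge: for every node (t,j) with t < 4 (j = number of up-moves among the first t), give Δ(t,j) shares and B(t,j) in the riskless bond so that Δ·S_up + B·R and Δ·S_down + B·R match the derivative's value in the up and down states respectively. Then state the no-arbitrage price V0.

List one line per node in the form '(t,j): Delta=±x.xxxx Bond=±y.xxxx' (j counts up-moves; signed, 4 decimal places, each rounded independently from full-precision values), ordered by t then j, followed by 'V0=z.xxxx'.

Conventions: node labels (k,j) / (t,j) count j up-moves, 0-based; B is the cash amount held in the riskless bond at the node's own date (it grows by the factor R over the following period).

Under the risk-neutral measure, an up-move has probability p* = (R−d)/(u−d) = 0.2281 and values discount at R = 1.01.
Terminal payoffs: V(4,0)=0.0000, V(4,1)=0.0000, V(4,2)=0.0000, V(4,3)=20.8520, V(4,4)=152.9185
Node (3,0) S=51.7919: V=(p*·0.0000+(1−p*)·0.0000)/1.01=0.0000; Δ=(0.0000−0.0000)/(75.0982−45.5768)=0.0000; B=V−Δ·S=0.0000
Node (3,1) S=85.3389: V=(p*·0.0000+(1−p*)·0.0000)/1.01=0.0000; Δ=(0.0000−0.0000)/(123.7414−75.0982)=0.0000; B=V−Δ·S=0.0000
Node (3,2) S=140.6152: V=(p*·20.8520+(1−p*)·0.0000)/1.01=4.7086; Δ=(20.8520−0.0000)/(203.8920−123.7414)=0.2602; B=V−Δ·S=-31.8739
Node (3,3) S=231.6955: V=(p*·152.9185+(1−p*)·20.8520)/1.01=50.4678; Δ=(152.9185−20.8520)/(335.9585−203.8920)=1.0000; B=V−Δ·S=-181.2277
Node (2,0) S=58.8544: V=(p*·0.0000+(1−p*)·0.0000)/1.01=0.0000; Δ=(0.0000−0.0000)/(85.3389−51.7919)=0.0000; B=V−Δ·S=0.0000
Node (2,1) S=96.9760: V=(p*·4.7086+(1−p*)·0.0000)/1.01=1.0633; Δ=(4.7086−0.0000)/(140.6152−85.3389)=0.0852; B=V−Δ·S=-7.1975
Node (2,2) S=159.7900: V=(p*·50.4678+(1−p*)·4.7086)/1.01=14.9950; Δ=(50.4678−4.7086)/(231.6955−140.6152)=0.5024; B=V−Δ·S=-65.2842
Node (1,0) S=66.8800: V=(p*·1.0633+(1−p*)·0.0000)/1.01=0.2401; Δ=(1.0633−0.0000)/(96.9760−58.8544)=0.0279; B=V−Δ·S=-1.6253
Node (1,1) S=110.2000: V=(p*·14.9950+(1−p*)·1.0633)/1.01=4.1987; Δ=(14.9950−1.0633)/(159.7900−96.9760)=0.2218; B=V−Δ·S=-20.2429
Node (0,0) S=76.0000: V=(p*·4.1987+(1−p*)·0.2401)/1.01=1.1316; Δ=(4.1987−0.2401)/(110.2000−66.8800)=0.0914; B=V−Δ·S=-5.8133
Verification: the root portfolio costs Δ(0,0)·S0 + B(0,0) = 1.1316, matching V0.

(0,0): Delta=0.0914 Bond=-5.8133
(1,0): Delta=0.0279 Bond=-1.6253
(1,1): Delta=0.2218 Bond=-20.2429
(2,0): Delta=0.0000 Bond=0.0000
(2,1): Delta=0.0852 Bond=-7.1975
(2,2): Delta=0.5024 Bond=-65.2842
(3,0): Delta=0.0000 Bond=0.0000
(3,1): Delta=0.0000 Bond=0.0000
(3,2): Delta=0.2602 Bond=-31.8739
(3,3): Delta=1.0000 Bond=-181.2277
V0=1.1316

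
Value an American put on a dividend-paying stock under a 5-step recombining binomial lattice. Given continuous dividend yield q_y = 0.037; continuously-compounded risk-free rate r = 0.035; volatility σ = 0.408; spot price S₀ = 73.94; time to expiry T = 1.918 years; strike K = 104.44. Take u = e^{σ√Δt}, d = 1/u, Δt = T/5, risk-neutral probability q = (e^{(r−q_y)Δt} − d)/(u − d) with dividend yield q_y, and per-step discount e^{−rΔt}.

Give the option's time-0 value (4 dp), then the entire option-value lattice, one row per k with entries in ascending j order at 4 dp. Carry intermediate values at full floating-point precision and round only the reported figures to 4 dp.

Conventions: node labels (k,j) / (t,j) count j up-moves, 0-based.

price = 37.2337
tree:
37.2337
48.1151 24.2933
59.8343 34.4272 11.9199
69.7946 47.0105 19.1951 2.8657
77.5308 59.8343 30.5000 5.1465 0.0000
83.5395 69.7946 47.0105 9.2428 0.0000 0.0000

Δt=0.38360, u=1.28749, d=0.77670, q=0.43566, disc=e^(-rΔt)=0.98666
k=5 terminal: V=max(K-S,0) → 83.5395 69.7946 47.0105 9.2428 0.0000 0.0000
k=4: j=0 S=26.9092 intr=77.5308 cont=76.5172 V=77.5308[EX]; j=1 S=44.6057 intr=59.8343 cont=59.0701 V=59.8343[EX]; j=2 S=73.9400 intr=30.5000 cont=30.1492 V=30.5000[EX]; j=3 S=122.5657 intr=0.0000 cont=5.1465 V=5.1465[hold]; j=4 S=203.1695 intr=0.0000 cont=0.0000 V=0.0000[hold]
k=3: j=0 S=34.6454 intr=69.7946 cont=68.8900 V=69.7946[EX]; j=1 S=57.4295 intr=47.0105 cont=46.4271 V=47.0105[EX]; j=2 S=95.1972 intr=9.2428 cont=19.1951 V=19.1951[hold]; j=3 S=157.8024 intr=0.0000 cont=2.8657 V=2.8657[hold]
k=2: j=0 S=44.6057 intr=59.8343 cont=59.0701 V=59.8343[EX]; j=1 S=73.9400 intr=30.5000 cont=34.4272 V=34.4272[hold]; j=2 S=122.5657 intr=0.0000 cont=11.9199 V=11.9199[hold]
k=1: j=0 S=57.4295 intr=47.0105 cont=48.1151 V=48.1151[hold]; j=1 S=95.1972 intr=9.2428 cont=24.2933 V=24.2933[hold]
k=0: j=0 S=73.9400 intr=30.5000 cont=37.2337 V=37.2337[hold]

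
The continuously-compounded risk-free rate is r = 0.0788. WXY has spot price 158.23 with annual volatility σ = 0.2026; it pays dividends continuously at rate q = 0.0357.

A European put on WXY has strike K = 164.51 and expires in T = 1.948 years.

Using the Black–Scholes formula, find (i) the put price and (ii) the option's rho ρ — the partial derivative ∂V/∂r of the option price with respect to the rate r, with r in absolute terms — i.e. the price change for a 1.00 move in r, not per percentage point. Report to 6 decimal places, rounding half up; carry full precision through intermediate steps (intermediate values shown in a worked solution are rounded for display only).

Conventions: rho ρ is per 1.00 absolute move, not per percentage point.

σ√T = 0.2026·√1.948 = 0.282770
d₁ = (ln(S/K) + (r−q+σ²/2)T) / (σ√T) = (ln(158.23/164.51) + (0.0788−0.0357+0.2026²/2)·1.948) / 0.282770 = (-0.038922 + 0.123938) / 0.282770 = 0.300656
d₂ = d₁ − σ√T = 0.300656 − 0.282770 = 0.017886
e^{−rT} = 0.857699
e^{−qT} = 0.932819
N(−d₁) = 0.381838,  N(−d₂) = 0.492865
Put price V = K·e^{−rT}·N(−d₂) − S·e^{−qT}·N(−d₁) = 69.543257 − 56.359350 = 13.183907
ρ = −K·T·e^{−rT}·N(−d₂) = -135.470264

price = 13.183907
ρ = -135.470264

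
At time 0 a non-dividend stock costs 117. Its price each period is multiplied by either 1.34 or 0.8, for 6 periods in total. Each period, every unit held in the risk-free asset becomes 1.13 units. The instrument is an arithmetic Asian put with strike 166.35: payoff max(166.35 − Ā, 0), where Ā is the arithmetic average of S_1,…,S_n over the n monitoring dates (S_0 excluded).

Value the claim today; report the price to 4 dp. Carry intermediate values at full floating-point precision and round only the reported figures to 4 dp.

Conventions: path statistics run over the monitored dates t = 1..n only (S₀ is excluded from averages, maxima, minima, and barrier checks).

price = 10.2930

With p* = (R−d)/(u−d) = 0.6111, sum probability × payoff across the paths and divide by R^6.
Enumerate all 2^6 = 64 price paths (U = up ×1.34, D = down ×0.8); each path with k up-moves has probability p*^k·(1−p*)^(6−k).
DDDDDD: Ā=57.5528, payoff=108.7972, prob=0.003459
UDDDDD: Ā=96.4009, payoff=69.9491, prob=0.005436
DUDDDD: Ā=85.8709, payoff=80.4791, prob=0.005436
UUDDDD: Ā=143.8337, payoff=22.5163, prob=0.008542
DDUDDD: Ā=77.4469, payoff=88.9031, prob=0.005436
UDUDDD: Ā=129.7235, payoff=36.6265, prob=0.008542
DUUDDD: Ā=119.1935, payoff=47.1565, prob=0.008542
UUUDDD: Ā=199.6492, payoff=0.0000, prob=0.013423
DDDUDD: Ā=70.7077, payoff=95.6423, prob=0.005436
UDDUDD: Ā=118.4354, payoff=47.9146, prob=0.008542
DUDUDD: Ā=107.9054, payoff=58.4446, prob=0.008542
UUDUDD: Ā=180.7415, payoff=0.0000, prob=0.013423
DDUUDD: Ā=99.4814, payoff=66.8686, prob=0.008542
UDUUDD: Ā=166.6313, payoff=0.0000, prob=0.013423
DUUUDD: Ā=156.1013, payoff=10.2487, prob=0.013423
UUUUDD: Ā=261.4697, payoff=0.0000, prob=0.021093
DDDDUD: Ā=65.3163, payoff=101.0337, prob=0.005436
UDDDUD: Ā=109.4048, payoff=56.9452, prob=0.008542
DUDDUD: Ā=98.8748, payoff=67.4752, prob=0.008542
UUDDUD: Ā=165.6154, payoff=0.7346, prob=0.013423
DDUDUD: Ā=90.4508, payoff=75.8992, prob=0.008542
UDUDUD: Ā=151.5052, payoff=14.8448, prob=0.013423
DUUDUD: Ā=140.9752, payoff=25.3748, prob=0.013423
UUUDUD: Ā=236.1334, payoff=0.0000, prob=0.021093
DDDUUD: Ā=83.7116, payoff=82.6384, prob=0.008542
UDDUUD: Ā=140.2170, payoff=26.1330, prob=0.013423
DUDUUD: Ā=129.6870, payoff=36.6630, prob=0.013423
UUDUUD: Ā=217.2257, payoff=0.0000, prob=0.021093
DDUUUD: Ā=121.2630, payoff=45.0870, prob=0.013423
UDUUUD: Ā=203.1155, payoff=0.0000, prob=0.021093
DUUUUD: Ā=192.5855, payoff=0.0000, prob=0.021093
UUUUUD: Ā=322.5808, payoff=0.0000, prob=0.033146
DDDDDU: Ā=61.0032, payoff=105.3468, prob=0.005436
UDDDDU: Ā=102.1804, payoff=64.1696, prob=0.008542
DUDDDU: Ā=91.6504, payoff=74.6996, prob=0.008542
UUDDDU: Ā=153.5145, payoff=12.8355, prob=0.013423
DDUDDU: Ā=83.2264, payoff=83.1236, prob=0.008542
UDUDDU: Ā=139.4043, payoff=26.9457, prob=0.013423
DUUDDU: Ā=128.8743, payoff=37.4757, prob=0.013423
UUUDDU: Ā=215.8644, payoff=0.0000, prob=0.021093
DDDUDU: Ā=76.4872, payoff=89.8628, prob=0.008542
UDDUDU: Ā=128.1161, payoff=38.2339, prob=0.013423
DUDUDU: Ā=117.5861, payoff=48.7639, prob=0.013423
UUDUDU: Ā=196.9567, payoff=0.0000, prob=0.021093
DDUUDU: Ā=109.1621, payoff=57.1879, prob=0.013423
UDUUDU: Ā=182.8465, payoff=0.0000, prob=0.021093
DUUUDU: Ā=172.3165, payoff=0.0000, prob=0.021093
UUUUDU: Ā=288.6302, payoff=0.0000, prob=0.033146
DDDDUU: Ā=71.0959, payoff=95.2541, prob=0.008542
UDDDUU: Ā=119.0856, payoff=47.2644, prob=0.013423
DUDDUU: Ā=108.5556, payoff=57.7944, prob=0.013423
UUDDUU: Ā=181.8306, payoff=0.0000, prob=0.021093
DDUDUU: Ā=100.1316, payoff=66.2184, prob=0.013423
UDUDUU: Ā=167.7204, payoff=0.0000, prob=0.021093
DUUDUU: Ā=157.1904, payoff=9.1596, prob=0.021093
UUUDUU: Ā=263.2939, payoff=0.0000, prob=0.033146
DDDUUU: Ā=93.3924, payoff=72.9576, prob=0.013423
UDDUUU: Ā=156.4322, payoff=9.9178, prob=0.021093
DUDUUU: Ā=145.9022, payoff=20.4478, prob=0.021093
UUDUUU: Ā=244.3862, payoff=0.0000, prob=0.033146
DDUUUU: Ā=137.4782, payoff=28.8718, prob=0.021093
UDUUUU: Ā=230.2760, payoff=0.0000, prob=0.033146
DUUUUU: Ā=219.7460, payoff=0.0000, prob=0.033146
UUUUUU: Ā=368.0746, payoff=0.0000, prob=0.052086
Price = Σ prob·payoff / R^6 = 21.429506 / 2.081952 = 10.2930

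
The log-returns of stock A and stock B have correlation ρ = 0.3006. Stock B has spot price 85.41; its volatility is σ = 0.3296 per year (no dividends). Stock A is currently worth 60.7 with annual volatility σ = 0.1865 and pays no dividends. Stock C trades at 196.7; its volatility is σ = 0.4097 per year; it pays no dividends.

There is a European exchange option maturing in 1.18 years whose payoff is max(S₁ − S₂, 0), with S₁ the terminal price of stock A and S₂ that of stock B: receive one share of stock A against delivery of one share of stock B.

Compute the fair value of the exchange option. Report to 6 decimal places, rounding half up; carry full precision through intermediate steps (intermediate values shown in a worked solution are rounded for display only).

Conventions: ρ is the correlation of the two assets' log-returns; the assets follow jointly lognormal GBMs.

σ_eff = √(σ₁² + σ₂² − 2ρσ₁σ₂) = √(0.1865² + 0.3296² − 2·0.3006·0.1865·0.3296) = 0.326286
d₁ = (ln(S₁/S₂) + (q₂ − q₁ + σ_eff²/2)T) / (σ_eff√T) = (ln(60.7/85.41) + (0.0 − 0.0 + 0.053231)·1.18) / 0.354437 = -0.786336
d₂ = d₁ − σ_eff√T = -0.786336 − 0.354437 = -1.140773
N(d₁) = 0.215835,  N(d₂) = 0.126982
V = S₁·e^{−q₁T}·N(d₁) − S₂·e^{−q₂T}·N(d₂) = 13.101203 − 10.845546 = 2.255656
Key observation: the rate r is irrelevant here: denominating values in stock B turns the exchange into a ratio option on S₁/S₂, and discounting at r drops out.

exchange price = 2.255656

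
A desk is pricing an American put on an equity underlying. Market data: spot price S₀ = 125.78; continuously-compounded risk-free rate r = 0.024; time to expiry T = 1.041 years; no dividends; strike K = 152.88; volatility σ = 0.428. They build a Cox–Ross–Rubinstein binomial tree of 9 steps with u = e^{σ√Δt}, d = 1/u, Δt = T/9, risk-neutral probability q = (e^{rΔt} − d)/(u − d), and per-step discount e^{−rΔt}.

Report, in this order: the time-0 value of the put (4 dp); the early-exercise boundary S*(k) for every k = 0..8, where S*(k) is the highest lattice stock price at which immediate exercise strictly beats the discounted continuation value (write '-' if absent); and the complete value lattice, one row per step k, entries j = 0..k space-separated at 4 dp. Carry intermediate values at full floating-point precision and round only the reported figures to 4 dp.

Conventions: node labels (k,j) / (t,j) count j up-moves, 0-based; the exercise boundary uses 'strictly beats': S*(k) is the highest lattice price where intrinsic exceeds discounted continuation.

price = 38.0062
boundary = - - - 81.2758 70.2659 81.2758 94.0109 108.7414 125.7800
tree:
38.0062
48.3445 26.7197
59.7402 35.9413 16.6099
71.6042 46.8828 23.9711 8.5122
82.6141 59.0628 33.5980 13.3941 3.1270
92.1326 71.6042 45.4471 20.6035 5.4465 0.5630
100.3617 82.6141 58.8691 30.7710 9.4047 1.0717 0.0000
107.4760 92.1326 71.6042 44.1386 16.0694 2.0400 0.0000 0.0000
113.6266 100.3617 82.6141 58.8691 27.1000 3.8832 0.0000 0.0000 0.0000
118.9440 107.4760 92.1326 71.6042 44.1386 7.3916 0.0000 0.0000 0.0000 0.0000

Δt=0.11567  u=1.15669  d=0.86454  q=0.47319  discount=0.99723
step 9 (expiry): payoffs max(K−S,0) = 118.9440 107.4760 92.1326 71.6042 44.1386 7.3916 0.0000 0.0000 0.0000 0.0000
step 8: (k=8,j=0): S=39.2534, K−S=113.6266, hold=113.2028 ⇒ V=113.6266 exercise | (k=8,j=1): S=52.5183, K−S=100.3617, hold=99.9378 ⇒ V=100.3617 exercise | (k=8,j=2): S=70.2659, K−S=82.6141, hold=82.1903 ⇒ V=82.6141 exercise | (k=8,j=3): S=94.0109, K−S=58.8691, hold=58.4453 ⇒ V=58.8691 exercise | (k=8,j=4): S=125.7800, K−S=27.1000, hold=26.6762 ⇒ V=27.1000 exercise | (k=8,j=5): S=168.2849, K−S=0.0000, hold=3.8832 ⇒ V=3.8832 continue | (k=8,j=6): S=225.1534, K−S=0.0000, hold=0.0000 ⇒ V=0.0000 continue | (k=8,j=7): S=301.2396, K−S=0.0000, hold=0.0000 ⇒ V=0.0000 continue | (k=8,j=8): S=403.0377, K−S=0.0000, hold=0.0000 ⇒ V=0.0000 continue  boundary S*=125.7800
step 7: (k=7,j=0): S=45.4040, K−S=107.4760, hold=107.0522 ⇒ V=107.4760 exercise | (k=7,j=1): S=60.7474, K−S=92.1326, hold=91.7088 ⇒ V=92.1326 exercise | (k=7,j=2): S=81.2758, K−S=71.6042, hold=71.1804 ⇒ V=71.6042 exercise | (k=7,j=3): S=108.7414, K−S=44.1386, hold=43.7148 ⇒ V=44.1386 exercise | (k=7,j=4): S=145.4884, K−S=7.3916, hold=16.0694 ⇒ V=16.0694 continue | (k=7,j=5): S=194.6533, K−S=0.0000, hold=2.0400 ⇒ V=2.0400 continue | (k=7,j=6): S=260.4326, K−S=0.0000, hold=0.0000 ⇒ V=0.0000 continue | (k=7,j=7): S=348.4407, K−S=0.0000, hold=0.0000 ⇒ V=0.0000 continue  boundary S*=108.7414
step 6: (k=6,j=0): S=52.5183, K−S=100.3617, hold=99.9378 ⇒ V=100.3617 exercise | (k=6,j=1): S=70.2659, K−S=82.6141, hold=82.1903 ⇒ V=82.6141 exercise | (k=6,j=2): S=94.0109, K−S=58.8691, hold=58.4453 ⇒ V=58.8691 exercise | (k=6,j=3): S=125.7800, K−S=27.1000, hold=30.7710 ⇒ V=30.7710 continue | (k=6,j=4): S=168.2849, K−S=0.0000, hold=9.4047 ⇒ V=9.4047 continue | (k=6,j=5): S=225.1534, K−S=0.0000, hold=1.0717 ⇒ V=1.0717 continue | (k=6,j=6): S=301.2396, K−S=0.0000, hold=0.0000 ⇒ V=0.0000 continue  boundary S*=94.0109
step 5: (k=5,j=0): S=60.7474, K−S=92.1326, hold=91.7088 ⇒ V=92.1326 exercise | (k=5,j=1): S=81.2758, K−S=71.6042, hold=71.1804 ⇒ V=71.6042 exercise | (k=5,j=2): S=108.7414, K−S=44.1386, hold=45.4471 ⇒ V=45.4471 continue | (k=5,j=3): S=145.4884, K−S=7.3916, hold=20.6035 ⇒ V=20.6035 continue | (k=5,j=4): S=194.6533, K−S=0.0000, hold=5.4465 ⇒ V=5.4465 continue | (k=5,j=5): S=260.4326, K−S=0.0000, hold=0.5630 ⇒ V=0.5630 continue  boundary S*=81.2758
step 4: (k=4,j=0): S=70.2659, K−S=82.6141, hold=82.1903 ⇒ V=82.6141 exercise | (k=4,j=1): S=94.0109, K−S=58.8691, hold=59.0628 ⇒ V=59.0628 continue | (k=4,j=2): S=125.7800, K−S=27.1000, hold=33.5980 ⇒ V=33.5980 continue | (k=4,j=3): S=168.2849, K−S=0.0000, hold=13.3941 ⇒ V=13.3941 continue | (k=4,j=4): S=225.1534, K−S=0.0000, hold=3.1270 ⇒ V=3.1270 continue  boundary S*=70.2659
step 3: (k=3,j=0): S=81.2758, K−S=71.6042, hold=71.2717 ⇒ V=71.6042 exercise | (k=3,j=1): S=108.7414, K−S=44.1386, hold=46.8828 ⇒ V=46.8828 continue | (k=3,j=2): S=145.4884, K−S=7.3916, hold=23.9711 ⇒ V=23.9711 continue | (k=3,j=3): S=194.6533, K−S=0.0000, hold=8.5122 ⇒ V=8.5122 continue  boundary S*=81.2758
step 2: (k=2,j=0): S=94.0109, K−S=58.8691, hold=59.7402 ⇒ V=59.7402 continue | (k=2,j=1): S=125.7800, K−S=27.1000, hold=35.9413 ⇒ V=35.9413 continue | (k=2,j=2): S=168.2849, K−S=0.0000, hold=16.6099 ⇒ V=16.6099 continue  boundary S*=-
step 1: (k=1,j=0): S=108.7414, K−S=44.1386, hold=48.3445 ⇒ V=48.3445 continue | (k=1,j=1): S=145.4884, K−S=7.3916, hold=26.7197 ⇒ V=26.7197 continue  boundary S*=-
step 0: (k=0,j=0): S=125.7800, K−S=27.1000, hold=38.0062 ⇒ V=38.0062 continue  boundary S*=-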